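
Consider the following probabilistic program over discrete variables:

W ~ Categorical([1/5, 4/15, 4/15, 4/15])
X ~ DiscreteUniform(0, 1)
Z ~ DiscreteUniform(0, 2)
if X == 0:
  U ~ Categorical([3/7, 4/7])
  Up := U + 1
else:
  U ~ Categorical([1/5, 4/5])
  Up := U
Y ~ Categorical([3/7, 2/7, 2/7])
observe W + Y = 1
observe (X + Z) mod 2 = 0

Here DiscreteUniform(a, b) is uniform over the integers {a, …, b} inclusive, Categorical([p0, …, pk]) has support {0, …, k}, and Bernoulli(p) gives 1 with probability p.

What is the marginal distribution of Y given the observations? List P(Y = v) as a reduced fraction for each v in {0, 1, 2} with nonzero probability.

Enumerate traces; 12 have nonzero weight after conditioning:
  (W=0, X=0, Z=0, U=0, Y=1) weight 1/245
  (W=0, X=0, Z=0, U=1, Y=1) weight 4/735
  (W=0, X=0, Z=2, U=0, Y=1) weight 1/245
  (W=0, X=0, Z=2, U=1, Y=1) weight 4/735
  (W=0, X=1, Z=1, U=0, Y=1) weight 1/525
  (W=0, X=1, Z=1, U=1, Y=1) weight 4/525
  (W=1, X=0, Z=0, U=0, Y=0) weight 2/245
  (W=1, X=0, Z=0, U=1, Y=0) weight 8/735
  … 4 more
Group by Y:
  weight(Y=0) = 2/35
  weight(Y=1) = 1/35
Total weight = 2/35 + 1/35 = 3/35
P(Y=0 | obs) = 2/35 / 3/35 = 2/3
P(Y=1 | obs) = 1/35 / 3/35 = 1/3

P(Y=0) = 2/3, P(Y=1) = 1/3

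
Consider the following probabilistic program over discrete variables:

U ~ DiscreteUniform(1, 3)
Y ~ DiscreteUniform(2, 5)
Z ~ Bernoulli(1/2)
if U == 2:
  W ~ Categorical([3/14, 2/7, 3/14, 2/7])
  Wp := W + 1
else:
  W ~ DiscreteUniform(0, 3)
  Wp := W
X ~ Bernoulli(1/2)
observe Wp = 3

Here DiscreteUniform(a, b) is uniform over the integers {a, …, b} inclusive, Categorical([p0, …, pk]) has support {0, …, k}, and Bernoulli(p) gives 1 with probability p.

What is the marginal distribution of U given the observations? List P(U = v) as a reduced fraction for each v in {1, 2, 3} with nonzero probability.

P(U=1) = 7/20, P(U=2) = 3/10, P(U=3) = 7/20

Enumerate traces; 48 have nonzero weight after conditioning:
  (U=1, Y=2, Z=0, W=3, X=0) weight 1/192
  (U=1, Y=2, Z=0, W=3, X=1) weight 1/192
  (U=1, Y=2, Z=1, W=3, X=0) weight 1/192
  (U=1, Y=2, Z=1, W=3, X=1) weight 1/192
  (U=1, Y=3, Z=0, W=3, X=0) weight 1/192
  (U=1, Y=3, Z=0, W=3, X=1) weight 1/192
  (U=1, Y=3, Z=1, W=3, X=0) weight 1/192
  (U=1, Y=3, Z=1, W=3, X=1) weight 1/192
  (U=2, Y=2, Z=0, W=2, X=0) weight 1/224
  (U=3, Y=2, Z=0, W=3, X=0) weight 1/192
  … 38 more
Group by U:
  weight(U=1) = 1/12
  weight(U=2) = 1/14
  weight(U=3) = 1/12
Total weight = 1/12 + 1/14 + 1/12 = 5/21
P(U=1 | obs) = 1/12 / 5/21 = 7/20
P(U=2 | obs) = 1/14 / 5/21 = 3/10
P(U=3 | obs) = 1/12 / 5/21 = 7/20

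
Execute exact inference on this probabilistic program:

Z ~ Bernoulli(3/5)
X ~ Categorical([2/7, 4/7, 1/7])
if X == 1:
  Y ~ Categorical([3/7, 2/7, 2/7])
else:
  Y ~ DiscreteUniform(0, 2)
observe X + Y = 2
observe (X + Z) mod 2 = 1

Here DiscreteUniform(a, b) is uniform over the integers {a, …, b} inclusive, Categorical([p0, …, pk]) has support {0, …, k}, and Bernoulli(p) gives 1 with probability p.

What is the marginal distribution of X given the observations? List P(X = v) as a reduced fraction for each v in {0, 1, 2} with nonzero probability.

P(X=0) = 14/37, P(X=1) = 16/37, P(X=2) = 7/37

Enumerate traces; 3 have nonzero weight after conditioning:
  (Z=0, X=1, Y=1) weight 16/245
  (Z=1, X=0, Y=2) weight 2/35
  (Z=1, X=2, Y=0) weight 1/35
Group by X:
  weight(X=0) = 2/35
  weight(X=1) = 16/245
  weight(X=2) = 1/35
Total weight = 2/35 + 16/245 + 1/35 = 37/245
P(X=0 | obs) = 2/35 / 37/245 = 14/37
P(X=1 | obs) = 16/245 / 37/245 = 16/37
P(X=2 | obs) = 1/35 / 37/245 = 7/37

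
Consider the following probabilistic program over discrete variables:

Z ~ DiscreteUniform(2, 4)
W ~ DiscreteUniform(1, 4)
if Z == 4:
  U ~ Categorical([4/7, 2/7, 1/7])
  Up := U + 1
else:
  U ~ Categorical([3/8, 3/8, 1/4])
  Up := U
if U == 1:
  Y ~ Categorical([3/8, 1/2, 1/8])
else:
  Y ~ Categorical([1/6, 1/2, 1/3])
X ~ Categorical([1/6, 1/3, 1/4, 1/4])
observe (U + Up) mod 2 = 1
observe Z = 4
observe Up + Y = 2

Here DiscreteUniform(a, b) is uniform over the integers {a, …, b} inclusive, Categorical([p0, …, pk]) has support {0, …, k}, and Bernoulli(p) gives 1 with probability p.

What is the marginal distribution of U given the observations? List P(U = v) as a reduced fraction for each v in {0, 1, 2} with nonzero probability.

P(U=0) = 8/11, P(U=1) = 3/11

Enumerate traces; 32 have nonzero weight after conditioning:
  (Z=4, W=1, U=0, Y=1, X=0) weight 1/252
  (Z=4, W=1, U=0, Y=1, X=1) weight 1/126
  (Z=4, W=1, U=0, Y=1, X=2) weight 1/168
  (Z=4, W=1, U=0, Y=1, X=3) weight 1/168
  (Z=4, W=1, U=1, Y=0, X=0) weight 1/672
  (Z=4, W=1, U=1, Y=0, X=1) weight 1/336
  (Z=4, W=1, U=1, Y=0, X=2) weight 1/448
  (Z=4, W=1, U=1, Y=0, X=3) weight 1/448
  … 24 more
Group by U:
  weight(U=0) = 2/21
  weight(U=1) = 1/28
Total weight = 2/21 + 1/28 = 11/84
P(U=0 | obs) = 2/21 / 11/84 = 8/11
P(U=1 | obs) = 1/28 / 11/84 = 3/11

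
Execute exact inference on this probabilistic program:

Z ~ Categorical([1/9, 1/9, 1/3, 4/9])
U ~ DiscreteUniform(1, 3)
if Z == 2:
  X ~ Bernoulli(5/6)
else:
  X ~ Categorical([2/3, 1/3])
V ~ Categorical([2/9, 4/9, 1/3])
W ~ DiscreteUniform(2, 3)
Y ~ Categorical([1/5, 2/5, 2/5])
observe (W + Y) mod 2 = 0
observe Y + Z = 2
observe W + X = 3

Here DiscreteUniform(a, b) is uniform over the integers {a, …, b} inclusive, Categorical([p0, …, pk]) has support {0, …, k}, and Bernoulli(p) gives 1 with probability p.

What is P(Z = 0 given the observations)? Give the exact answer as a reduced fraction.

P(Z = 0 | obs) = 4/27

Enumerate traces; 27 have nonzero weight after conditioning:
  (Z=0, U=1, X=1, V=0, W=2, Y=2) weight 2/3645
  (Z=0, U=1, X=1, V=1, W=2, Y=2) weight 4/3645
  (Z=0, U=1, X=1, V=2, W=2, Y=2) weight 1/1215
  (Z=0, U=2, X=1, V=0, W=2, Y=2) weight 2/3645
  (Z=0, U=2, X=1, V=1, W=2, Y=2) weight 4/3645
  (Z=0, U=2, X=1, V=2, W=2, Y=2) weight 1/1215
  (Z=0, U=3, X=1, V=0, W=2, Y=2) weight 2/3645
  (Z=0, U=3, X=1, V=1, W=2, Y=2) weight 4/3645
  (Z=1, U=1, X=0, V=0, W=3, Y=1) weight 4/3645
  (Z=2, U=1, X=1, V=0, W=2, Y=0) weight 1/486
  … 17 more
Group by Z:
  weight(Z=0) = 1/135
  weight(Z=1) = 2/135
  weight(Z=2) = 1/36
Total weight = 1/135 + 2/135 + 1/36 = 1/20
P(Z=0 | obs) = 1/135 / 1/20 = 4/27
P(Z=1 | obs) = 2/135 / 1/20 = 8/27
P(Z=2 | obs) = 1/36 / 1/20 = 5/9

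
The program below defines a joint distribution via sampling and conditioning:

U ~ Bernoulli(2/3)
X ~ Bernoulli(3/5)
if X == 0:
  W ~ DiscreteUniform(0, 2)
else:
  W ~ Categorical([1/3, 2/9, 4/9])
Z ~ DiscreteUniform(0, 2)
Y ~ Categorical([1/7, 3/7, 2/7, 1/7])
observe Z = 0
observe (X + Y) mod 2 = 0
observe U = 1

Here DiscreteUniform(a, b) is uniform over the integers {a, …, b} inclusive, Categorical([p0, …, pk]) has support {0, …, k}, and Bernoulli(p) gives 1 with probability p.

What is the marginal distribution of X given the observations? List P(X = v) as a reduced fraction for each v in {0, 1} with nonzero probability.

Enumerate traces; 12 have nonzero weight after conditioning:
  (U=1, X=0, W=0, Z=0, Y=0) weight 4/945
  (U=1, X=0, W=0, Z=0, Y=2) weight 8/945
  (U=1, X=0, W=1, Z=0, Y=0) weight 4/945
  (U=1, X=0, W=1, Z=0, Y=2) weight 8/945
  (U=1, X=0, W=2, Z=0, Y=0) weight 4/945
  (U=1, X=0, W=2, Z=0, Y=2) weight 8/945
  (U=1, X=1, W=0, Z=0, Y=1) weight 2/105
  (U=1, X=1, W=0, Z=0, Y=3) weight 2/315
  … 4 more
Group by X:
  weight(X=0) = 4/105
  weight(X=1) = 8/105
Total weight = 4/105 + 8/105 = 4/35
P(X=0 | obs) = 4/105 / 4/35 = 1/3
P(X=1 | obs) = 8/105 / 4/35 = 2/3

P(X=0) = 1/3, P(X=1) = 2/3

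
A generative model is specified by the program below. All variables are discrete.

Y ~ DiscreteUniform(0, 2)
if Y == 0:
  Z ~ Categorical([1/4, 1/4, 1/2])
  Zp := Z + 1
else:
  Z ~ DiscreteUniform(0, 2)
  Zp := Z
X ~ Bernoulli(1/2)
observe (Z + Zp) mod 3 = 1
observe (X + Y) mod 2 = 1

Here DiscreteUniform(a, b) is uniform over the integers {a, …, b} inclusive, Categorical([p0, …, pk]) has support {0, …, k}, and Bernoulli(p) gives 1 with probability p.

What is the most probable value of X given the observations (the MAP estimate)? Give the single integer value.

argmax_v P(X = v | obs) = 1

Enumerate traces; 3 have nonzero weight after conditioning:
  (Y=0, Z=0, X=1) weight 1/24
  (Y=1, Z=2, X=0) weight 1/18
  (Y=2, Z=2, X=1) weight 1/18
Group by X:
  weight(X=0) = 1/18
  weight(X=1) = 7/72
Total weight = 1/18 + 7/72 = 11/72
P(X=0 | obs) = 1/18 / 11/72 = 4/11
P(X=1 | obs) = 7/72 / 11/72 = 7/11
argmax = 1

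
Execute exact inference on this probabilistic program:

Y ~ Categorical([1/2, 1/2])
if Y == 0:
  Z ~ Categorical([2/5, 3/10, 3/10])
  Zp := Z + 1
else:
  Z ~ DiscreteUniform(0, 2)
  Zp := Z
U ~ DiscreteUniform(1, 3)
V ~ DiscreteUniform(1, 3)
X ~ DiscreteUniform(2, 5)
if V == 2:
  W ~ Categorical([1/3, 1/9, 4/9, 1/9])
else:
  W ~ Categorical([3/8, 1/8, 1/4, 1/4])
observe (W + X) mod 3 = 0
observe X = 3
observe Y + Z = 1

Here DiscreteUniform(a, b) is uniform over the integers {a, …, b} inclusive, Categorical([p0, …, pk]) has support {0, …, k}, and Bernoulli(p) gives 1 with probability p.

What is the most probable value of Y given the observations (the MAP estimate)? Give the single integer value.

argmax_v P(Y = v | obs) = 1

Enumerate traces; 36 have nonzero weight after conditioning:
  (Y=0, Z=1, U=1, V=1, X=3, W=0) weight 1/640
  (Y=0, Z=1, U=1, V=1, X=3, W=3) weight 1/960
  (Y=0, Z=1, U=1, V=2, X=3, W=0) weight 1/720
  (Y=0, Z=1, U=1, V=2, X=3, W=3) weight 1/2160
  (Y=0, Z=1, U=1, V=3, X=3, W=0) weight 1/640
  (Y=0, Z=1, U=1, V=3, X=3, W=3) weight 1/960
  (Y=0, Z=1, U=2, V=1, X=3, W=0) weight 1/640
  (Y=0, Z=1, U=2, V=1, X=3, W=3) weight 1/960
  (Y=1, Z=0, U=1, V=1, X=3, W=0) weight 1/576
  … 27 more
Group by Y:
  weight(Y=0) = 61/2880
  weight(Y=1) = 61/2592
Total weight = 61/2880 + 61/2592 = 1159/25920
P(Y=0 | obs) = 61/2880 / 1159/25920 = 9/19
P(Y=1 | obs) = 61/2592 / 1159/25920 = 10/19
argmax = 1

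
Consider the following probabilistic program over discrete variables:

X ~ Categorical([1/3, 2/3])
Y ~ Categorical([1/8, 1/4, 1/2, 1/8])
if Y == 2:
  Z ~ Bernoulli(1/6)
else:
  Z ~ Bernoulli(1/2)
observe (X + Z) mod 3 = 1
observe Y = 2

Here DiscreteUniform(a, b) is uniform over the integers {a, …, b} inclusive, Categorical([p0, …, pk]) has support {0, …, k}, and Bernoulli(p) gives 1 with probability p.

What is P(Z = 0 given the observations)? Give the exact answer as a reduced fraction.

P(Z = 0 | obs) = 10/11

Enumerate traces; 2 have nonzero weight after conditioning:
  (X=0, Y=2, Z=1) weight 1/36
  (X=1, Y=2, Z=0) weight 5/18
Group by Z:
  weight(Z=0) = 5/18
  weight(Z=1) = 1/36
Total weight = 5/18 + 1/36 = 11/36
P(Z=0 | obs) = 5/18 / 11/36 = 10/11
P(Z=1 | obs) = 1/36 / 11/36 = 1/11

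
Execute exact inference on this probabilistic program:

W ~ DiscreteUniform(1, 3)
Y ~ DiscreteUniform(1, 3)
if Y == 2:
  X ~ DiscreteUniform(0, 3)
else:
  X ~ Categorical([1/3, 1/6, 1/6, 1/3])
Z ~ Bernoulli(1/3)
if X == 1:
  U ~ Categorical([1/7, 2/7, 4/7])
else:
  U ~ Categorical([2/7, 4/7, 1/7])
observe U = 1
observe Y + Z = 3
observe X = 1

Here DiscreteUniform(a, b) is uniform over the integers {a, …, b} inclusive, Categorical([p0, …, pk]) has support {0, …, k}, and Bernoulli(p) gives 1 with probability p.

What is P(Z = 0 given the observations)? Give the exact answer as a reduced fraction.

P(Z = 0 | obs) = 4/7

Enumerate traces; 6 have nonzero weight after conditioning:
  (W=1, Y=2, X=1, Z=1, U=1) weight 1/378
  (W=1, Y=3, X=1, Z=0, U=1) weight 2/567
  (W=2, Y=2, X=1, Z=1, U=1) weight 1/378
  (W=2, Y=3, X=1, Z=0, U=1) weight 2/567
  (W=3, Y=2, X=1, Z=1, U=1) weight 1/378
  (W=3, Y=3, X=1, Z=0, U=1) weight 2/567
Group by Z:
  weight(Z=0) = 2/189
  weight(Z=1) = 1/126
Total weight = 2/189 + 1/126 = 1/54
P(Z=0 | obs) = 2/189 / 1/54 = 4/7
P(Z=1 | obs) = 1/126 / 1/54 = 3/7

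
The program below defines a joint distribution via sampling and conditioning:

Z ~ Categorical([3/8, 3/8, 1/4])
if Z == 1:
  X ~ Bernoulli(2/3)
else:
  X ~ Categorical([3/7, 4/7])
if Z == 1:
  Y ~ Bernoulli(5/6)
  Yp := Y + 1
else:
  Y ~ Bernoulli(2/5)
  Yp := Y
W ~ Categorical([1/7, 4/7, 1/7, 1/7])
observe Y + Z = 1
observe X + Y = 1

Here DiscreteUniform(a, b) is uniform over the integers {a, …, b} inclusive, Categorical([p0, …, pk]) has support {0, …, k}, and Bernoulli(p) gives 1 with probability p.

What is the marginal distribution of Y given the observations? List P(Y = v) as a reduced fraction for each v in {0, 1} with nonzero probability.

P(Y=0) = 35/89, P(Y=1) = 54/89

Enumerate traces; 8 have nonzero weight after conditioning:
  (Z=0, X=0, Y=1, W=0) weight 9/980
  (Z=0, X=0, Y=1, W=1) weight 9/245
  (Z=0, X=0, Y=1, W=2) weight 9/980
  (Z=0, X=0, Y=1, W=3) weight 9/980
  (Z=1, X=1, Y=0, W=0) weight 1/168
  (Z=1, X=1, Y=0, W=1) weight 1/42
  (Z=1, X=1, Y=0, W=2) weight 1/168
  (Z=1, X=1, Y=0, W=3) weight 1/168
Group by Y:
  weight(Y=0) = 1/24
  weight(Y=1) = 9/140
Total weight = 1/24 + 9/140 = 89/840
P(Y=0 | obs) = 1/24 / 89/840 = 35/89
P(Y=1 | obs) = 9/140 / 89/840 = 54/89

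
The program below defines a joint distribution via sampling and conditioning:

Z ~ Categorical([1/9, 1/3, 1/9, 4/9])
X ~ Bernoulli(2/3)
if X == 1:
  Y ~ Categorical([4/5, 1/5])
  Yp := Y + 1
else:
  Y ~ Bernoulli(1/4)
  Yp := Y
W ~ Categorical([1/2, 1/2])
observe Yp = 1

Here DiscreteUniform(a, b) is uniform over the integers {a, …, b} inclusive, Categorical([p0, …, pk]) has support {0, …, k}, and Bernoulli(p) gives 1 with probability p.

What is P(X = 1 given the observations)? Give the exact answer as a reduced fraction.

Enumerate traces; 16 have nonzero weight after conditioning:
  (Z=0, X=0, Y=1, W=0) weight 1/216
  (Z=0, X=0, Y=1, W=1) weight 1/216
  (Z=0, X=1, Y=0, W=0) weight 4/135
  (Z=0, X=1, Y=0, W=1) weight 4/135
  (Z=1, X=0, Y=1, W=0) weight 1/72
  (Z=1, X=0, Y=1, W=1) weight 1/72
  (Z=1, X=1, Y=0, W=0) weight 4/45
  (Z=1, X=1, Y=0, W=1) weight 4/45
  … 8 more
Group by X:
  weight(X=0) = 1/12
  weight(X=1) = 8/15
Total weight = 1/12 + 8/15 = 37/60
P(X=0 | obs) = 1/12 / 37/60 = 5/37
P(X=1 | obs) = 8/15 / 37/60 = 32/37

P(X = 1 | obs) = 32/37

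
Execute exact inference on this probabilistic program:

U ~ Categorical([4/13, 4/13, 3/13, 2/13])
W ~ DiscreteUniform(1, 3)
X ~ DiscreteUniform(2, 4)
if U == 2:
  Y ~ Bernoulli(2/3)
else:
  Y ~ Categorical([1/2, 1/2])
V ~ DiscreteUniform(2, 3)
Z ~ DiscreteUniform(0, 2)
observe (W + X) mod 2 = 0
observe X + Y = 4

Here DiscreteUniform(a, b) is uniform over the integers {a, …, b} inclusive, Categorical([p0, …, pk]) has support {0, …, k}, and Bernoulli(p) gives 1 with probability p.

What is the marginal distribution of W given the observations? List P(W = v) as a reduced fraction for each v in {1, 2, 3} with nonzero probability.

Enumerate traces; 72 have nonzero weight after conditioning:
  (U=0, W=1, X=3, Y=1, V=2, Z=0) weight 1/351
  (U=0, W=1, X=3, Y=1, V=2, Z=1) weight 1/351
  (U=0, W=1, X=3, Y=1, V=2, Z=2) weight 1/351
  (U=0, W=1, X=3, Y=1, V=3, Z=0) weight 1/351
  (U=0, W=1, X=3, Y=1, V=3, Z=1) weight 1/351
  (U=0, W=1, X=3, Y=1, V=3, Z=2) weight 1/351
  (U=0, W=2, X=4, Y=0, V=2, Z=0) weight 1/351
  (U=0, W=2, X=4, Y=0, V=2, Z=1) weight 1/351
  (U=0, W=3, X=3, Y=1, V=2, Z=0) weight 1/351
  … 63 more
Group by W:
  weight(W=1) = 7/117
  weight(W=2) = 2/39
  weight(W=3) = 7/117
Total weight = 7/117 + 2/39 + 7/117 = 20/117
P(W=1 | obs) = 7/117 / 20/117 = 7/20
P(W=2 | obs) = 2/39 / 20/117 = 3/10
P(W=3 | obs) = 7/117 / 20/117 = 7/20

P(W=1) = 7/20, P(W=2) = 3/10, P(W=3) = 7/20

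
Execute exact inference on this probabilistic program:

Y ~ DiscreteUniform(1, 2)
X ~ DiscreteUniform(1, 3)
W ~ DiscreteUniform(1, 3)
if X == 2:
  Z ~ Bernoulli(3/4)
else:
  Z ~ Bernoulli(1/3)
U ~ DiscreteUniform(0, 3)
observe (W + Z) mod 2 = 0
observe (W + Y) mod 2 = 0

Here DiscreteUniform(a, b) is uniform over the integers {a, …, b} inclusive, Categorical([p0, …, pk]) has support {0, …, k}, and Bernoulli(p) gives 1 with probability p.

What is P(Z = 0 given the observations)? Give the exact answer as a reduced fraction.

P(Z = 0 | obs) = 19/53

Enumerate traces; 36 have nonzero weight after conditioning:
  (Y=1, X=1, W=1, Z=1, U=0) weight 1/216
  (Y=1, X=1, W=1, Z=1, U=1) weight 1/216
  (Y=1, X=1, W=1, Z=1, U=2) weight 1/216
  (Y=1, X=1, W=1, Z=1, U=3) weight 1/216
  (Y=1, X=1, W=3, Z=1, U=0) weight 1/216
  (Y=1, X=1, W=3, Z=1, U=1) weight 1/216
  (Y=1, X=1, W=3, Z=1, U=2) weight 1/216
  (Y=1, X=1, W=3, Z=1, U=3) weight 1/216
  (Y=2, X=1, W=2, Z=0, U=0) weight 1/108
  … 27 more
Group by Z:
  weight(Z=0) = 19/216
  weight(Z=1) = 17/108
Total weight = 19/216 + 17/108 = 53/216
P(Z=0 | obs) = 19/216 / 53/216 = 19/53
P(Z=1 | obs) = 17/108 / 53/216 = 34/53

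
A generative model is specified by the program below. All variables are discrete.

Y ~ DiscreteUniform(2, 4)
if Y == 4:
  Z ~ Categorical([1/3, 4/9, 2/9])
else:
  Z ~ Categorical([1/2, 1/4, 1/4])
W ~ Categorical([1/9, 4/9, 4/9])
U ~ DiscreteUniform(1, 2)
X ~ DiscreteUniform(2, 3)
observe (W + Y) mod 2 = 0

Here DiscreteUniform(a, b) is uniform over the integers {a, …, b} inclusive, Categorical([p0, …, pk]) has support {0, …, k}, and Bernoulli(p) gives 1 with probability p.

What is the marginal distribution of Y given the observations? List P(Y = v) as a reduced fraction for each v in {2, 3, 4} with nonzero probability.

Enumerate traces; 60 have nonzero weight after conditioning:
  (Y=2, Z=0, W=0, U=1, X=2) weight 1/216
  (Y=2, Z=0, W=0, U=1, X=3) weight 1/216
  (Y=2, Z=0, W=0, U=2, X=2) weight 1/216
  (Y=2, Z=0, W=0, U=2, X=3) weight 1/216
  (Y=2, Z=0, W=2, U=1, X=2) weight 1/54
  (Y=2, Z=0, W=2, U=1, X=3) weight 1/54
  (Y=2, Z=0, W=2, U=2, X=2) weight 1/54
  (Y=2, Z=0, W=2, U=2, X=3) weight 1/54
  (Y=3, Z=0, W=1, U=1, X=2) weight 1/54
  (Y=4, Z=0, W=0, U=1, X=2) weight 1/324
  … 50 more
Group by Y:
  weight(Y=2) = 5/27
  weight(Y=3) = 4/27
  weight(Y=4) = 5/27
Total weight = 5/27 + 4/27 + 5/27 = 14/27
P(Y=2 | obs) = 5/27 / 14/27 = 5/14
P(Y=3 | obs) = 4/27 / 14/27 = 2/7
P(Y=4 | obs) = 5/27 / 14/27 = 5/14

P(Y=2) = 5/14, P(Y=3) = 2/7, P(Y=4) = 5/14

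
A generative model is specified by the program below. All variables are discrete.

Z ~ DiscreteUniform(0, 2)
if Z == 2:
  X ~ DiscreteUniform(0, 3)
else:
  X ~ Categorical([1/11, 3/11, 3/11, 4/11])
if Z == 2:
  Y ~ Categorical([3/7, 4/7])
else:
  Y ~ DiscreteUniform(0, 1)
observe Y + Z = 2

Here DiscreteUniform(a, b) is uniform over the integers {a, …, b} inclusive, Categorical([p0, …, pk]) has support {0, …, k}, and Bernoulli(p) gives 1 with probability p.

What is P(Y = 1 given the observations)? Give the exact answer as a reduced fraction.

P(Y = 1 | obs) = 7/13

Enumerate traces; 8 have nonzero weight after conditioning:
  (Z=1, X=0, Y=1) weight 1/66
  (Z=1, X=1, Y=1) weight 1/22
  (Z=1, X=2, Y=1) weight 1/22
  (Z=1, X=3, Y=1) weight 2/33
  (Z=2, X=0, Y=0) weight 1/28
  (Z=2, X=1, Y=0) weight 1/28
  (Z=2, X=2, Y=0) weight 1/28
  (Z=2, X=3, Y=0) weight 1/28
Group by Y:
  weight(Y=0) = 1/7
  weight(Y=1) = 1/6
Total weight = 1/7 + 1/6 = 13/42
P(Y=0 | obs) = 1/7 / 13/42 = 6/13
P(Y=1 | obs) = 1/6 / 13/42 = 7/13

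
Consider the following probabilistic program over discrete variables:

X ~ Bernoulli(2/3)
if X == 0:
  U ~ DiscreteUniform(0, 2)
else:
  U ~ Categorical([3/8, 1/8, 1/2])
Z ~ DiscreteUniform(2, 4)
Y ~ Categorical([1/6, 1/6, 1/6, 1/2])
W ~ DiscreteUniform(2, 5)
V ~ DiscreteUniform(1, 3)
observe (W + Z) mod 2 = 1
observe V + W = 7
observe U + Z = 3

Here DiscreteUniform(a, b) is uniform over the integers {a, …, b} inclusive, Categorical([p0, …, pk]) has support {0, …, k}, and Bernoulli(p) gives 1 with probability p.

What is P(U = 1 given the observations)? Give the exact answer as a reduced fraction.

P(U = 1 | obs) = 7/20

Enumerate traces; 16 have nonzero weight after conditioning:
  (X=0, U=0, Z=3, Y=0, W=4, V=3) weight 1/1944
  (X=0, U=0, Z=3, Y=1, W=4, V=3) weight 1/1944
  (X=0, U=0, Z=3, Y=2, W=4, V=3) weight 1/1944
  (X=0, U=0, Z=3, Y=3, W=4, V=3) weight 1/648
  (X=0, U=1, Z=2, Y=0, W=5, V=2) weight 1/1944
  (X=0, U=1, Z=2, Y=1, W=5, V=2) weight 1/1944
  (X=0, U=1, Z=2, Y=2, W=5, V=2) weight 1/1944
  (X=0, U=1, Z=2, Y=3, W=5, V=2) weight 1/648
  … 8 more
Group by U:
  weight(U=0) = 13/1296
  weight(U=1) = 7/1296
Total weight = 13/1296 + 7/1296 = 5/324
P(U=0 | obs) = 13/1296 / 5/324 = 13/20
P(U=1 | obs) = 7/1296 / 5/324 = 7/20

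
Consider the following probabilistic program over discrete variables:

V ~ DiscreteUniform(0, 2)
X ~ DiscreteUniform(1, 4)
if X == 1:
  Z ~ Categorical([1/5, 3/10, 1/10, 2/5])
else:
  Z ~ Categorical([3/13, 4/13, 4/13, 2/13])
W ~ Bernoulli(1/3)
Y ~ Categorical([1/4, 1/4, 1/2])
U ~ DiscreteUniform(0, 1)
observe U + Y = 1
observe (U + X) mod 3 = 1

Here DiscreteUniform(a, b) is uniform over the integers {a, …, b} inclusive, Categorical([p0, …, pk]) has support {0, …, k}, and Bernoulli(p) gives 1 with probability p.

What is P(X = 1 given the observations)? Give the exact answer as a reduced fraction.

P(X = 1 | obs) = 1/3

Enumerate traces; 72 have nonzero weight after conditioning:
  (V=0, X=1, Z=0, W=0, Y=1, U=0) weight 1/720
  (V=0, X=1, Z=0, W=1, Y=1, U=0) weight 1/1440
  (V=0, X=1, Z=1, W=0, Y=1, U=0) weight 1/480
  (V=0, X=1, Z=1, W=1, Y=1, U=0) weight 1/960
  (V=0, X=1, Z=2, W=0, Y=1, U=0) weight 1/1440
  (V=0, X=1, Z=2, W=1, Y=1, U=0) weight 1/2880
  (V=0, X=1, Z=3, W=0, Y=1, U=0) weight 1/360
  (V=0, X=1, Z=3, W=1, Y=1, U=0) weight 1/720
  (V=0, X=3, Z=0, W=0, Y=0, U=1) weight 1/624
  (V=0, X=4, Z=0, W=0, Y=1, U=0) weight 1/624
  … 62 more
Group by X:
  weight(X=1) = 1/32
  weight(X=3) = 1/32
  weight(X=4) = 1/32
Total weight = 1/32 + 1/32 + 1/32 = 3/32
P(X=1 | obs) = 1/32 / 3/32 = 1/3
P(X=3 | obs) = 1/32 / 3/32 = 1/3
P(X=4 | obs) = 1/32 / 3/32 = 1/3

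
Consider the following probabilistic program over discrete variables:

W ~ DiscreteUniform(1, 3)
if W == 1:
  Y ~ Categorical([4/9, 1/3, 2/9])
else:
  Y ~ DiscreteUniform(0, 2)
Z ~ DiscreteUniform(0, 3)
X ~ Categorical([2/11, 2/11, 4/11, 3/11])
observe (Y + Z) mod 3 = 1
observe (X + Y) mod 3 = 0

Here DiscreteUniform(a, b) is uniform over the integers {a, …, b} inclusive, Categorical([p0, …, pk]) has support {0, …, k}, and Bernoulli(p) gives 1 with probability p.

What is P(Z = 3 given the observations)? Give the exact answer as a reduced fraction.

Enumerate traces; 15 have nonzero weight after conditioning:
  (W=1, Y=0, Z=1, X=0) weight 2/297
  (W=1, Y=0, Z=1, X=3) weight 1/99
  (W=1, Y=1, Z=0, X=2) weight 1/99
  (W=1, Y=1, Z=3, X=2) weight 1/99
  (W=1, Y=2, Z=2, X=1) weight 1/297
  (W=2, Y=0, Z=1, X=0) weight 1/198
  (W=2, Y=0, Z=1, X=3) weight 1/132
  (W=2, Y=1, Z=0, X=2) weight 1/99
  … 7 more
Group by Z:
  weight(Z=0) = 1/33
  weight(Z=1) = 25/594
  weight(Z=2) = 4/297
  weight(Z=3) = 1/33
Total weight = 1/33 + 25/594 + 4/297 + 1/33 = 23/198
P(Z=0 | obs) = 1/33 / 23/198 = 6/23
P(Z=1 | obs) = 25/594 / 23/198 = 25/69
P(Z=2 | obs) = 4/297 / 23/198 = 8/69
P(Z=3 | obs) = 1/33 / 23/198 = 6/23

P(Z = 3 | obs) = 6/23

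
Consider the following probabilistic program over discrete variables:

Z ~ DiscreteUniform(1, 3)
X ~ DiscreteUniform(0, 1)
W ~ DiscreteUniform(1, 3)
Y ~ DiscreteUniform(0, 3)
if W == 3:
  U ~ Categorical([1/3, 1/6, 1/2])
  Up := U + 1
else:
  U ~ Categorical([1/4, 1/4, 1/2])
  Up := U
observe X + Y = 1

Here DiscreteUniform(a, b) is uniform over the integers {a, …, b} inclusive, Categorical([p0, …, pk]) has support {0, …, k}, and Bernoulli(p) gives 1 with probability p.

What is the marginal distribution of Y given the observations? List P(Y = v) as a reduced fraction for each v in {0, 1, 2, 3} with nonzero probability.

P(Y=0) = 1/2, P(Y=1) = 1/2

Enumerate traces; 54 have nonzero weight after conditioning:
  (Z=1, X=0, W=1, Y=1, U=0) weight 1/288
  (Z=1, X=0, W=1, Y=1, U=1) weight 1/288
  (Z=1, X=0, W=1, Y=1, U=2) weight 1/144
  (Z=1, X=0, W=2, Y=1, U=0) weight 1/288
  (Z=1, X=0, W=2, Y=1, U=1) weight 1/288
  (Z=1, X=0, W=2, Y=1, U=2) weight 1/144
  (Z=1, X=0, W=3, Y=1, U=0) weight 1/216
  (Z=1, X=0, W=3, Y=1, U=1) weight 1/432
  (Z=1, X=1, W=1, Y=0, U=0) weight 1/288
  … 45 more
Group by Y:
  weight(Y=0) = 1/8
  weight(Y=1) = 1/8
Total weight = 1/8 + 1/8 = 1/4
P(Y=0 | obs) = 1/8 / 1/4 = 1/2
P(Y=1 | obs) = 1/8 / 1/4 = 1/2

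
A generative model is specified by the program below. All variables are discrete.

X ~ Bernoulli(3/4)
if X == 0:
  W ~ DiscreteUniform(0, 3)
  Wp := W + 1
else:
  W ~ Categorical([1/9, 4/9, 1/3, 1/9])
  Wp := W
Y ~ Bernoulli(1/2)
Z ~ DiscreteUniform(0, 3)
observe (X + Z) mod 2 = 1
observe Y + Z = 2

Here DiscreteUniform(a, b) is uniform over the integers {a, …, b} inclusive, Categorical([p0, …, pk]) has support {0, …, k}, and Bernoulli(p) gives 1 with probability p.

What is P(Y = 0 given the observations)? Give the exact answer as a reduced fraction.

Enumerate traces; 8 have nonzero weight after conditioning:
  (X=0, W=0, Y=1, Z=1) weight 1/128
  (X=0, W=1, Y=1, Z=1) weight 1/128
  (X=0, W=2, Y=1, Z=1) weight 1/128
  (X=0, W=3, Y=1, Z=1) weight 1/128
  (X=1, W=0, Y=0, Z=2) weight 1/96
  (X=1, W=1, Y=0, Z=2) weight 1/24
  (X=1, W=2, Y=0, Z=2) weight 1/32
  (X=1, W=3, Y=0, Z=2) weight 1/96
Group by Y:
  weight(Y=0) = 3/32
  weight(Y=1) = 1/32
Total weight = 3/32 + 1/32 = 1/8
P(Y=0 | obs) = 3/32 / 1/8 = 3/4
P(Y=1 | obs) = 1/32 / 1/8 = 1/4

P(Y = 0 | obs) = 3/4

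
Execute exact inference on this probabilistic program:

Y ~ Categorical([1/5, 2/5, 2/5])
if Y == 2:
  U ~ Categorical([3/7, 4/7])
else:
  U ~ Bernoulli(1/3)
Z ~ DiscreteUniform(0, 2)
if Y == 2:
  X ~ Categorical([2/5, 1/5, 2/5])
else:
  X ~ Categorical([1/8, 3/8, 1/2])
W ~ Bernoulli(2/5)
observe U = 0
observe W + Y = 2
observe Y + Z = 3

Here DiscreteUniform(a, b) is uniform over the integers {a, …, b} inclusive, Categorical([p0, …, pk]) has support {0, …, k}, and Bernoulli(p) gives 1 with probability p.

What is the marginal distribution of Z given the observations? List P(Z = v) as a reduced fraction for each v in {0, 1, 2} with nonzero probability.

P(Z=1) = 27/55, P(Z=2) = 28/55

Enumerate traces; 6 have nonzero weight after conditioning:
  (Y=1, U=0, Z=2, X=0, W=1) weight 1/225
  (Y=1, U=0, Z=2, X=1, W=1) weight 1/75
  (Y=1, U=0, Z=2, X=2, W=1) weight 4/225
  (Y=2, U=0, Z=1, X=0, W=0) weight 12/875
  (Y=2, U=0, Z=1, X=1, W=0) weight 6/875
  (Y=2, U=0, Z=1, X=2, W=0) weight 12/875
Group by Z:
  weight(Z=1) = 6/175
  weight(Z=2) = 8/225
Total weight = 6/175 + 8/225 = 22/315
P(Z=1 | obs) = 6/175 / 22/315 = 27/55
P(Z=2 | obs) = 8/225 / 22/315 = 28/55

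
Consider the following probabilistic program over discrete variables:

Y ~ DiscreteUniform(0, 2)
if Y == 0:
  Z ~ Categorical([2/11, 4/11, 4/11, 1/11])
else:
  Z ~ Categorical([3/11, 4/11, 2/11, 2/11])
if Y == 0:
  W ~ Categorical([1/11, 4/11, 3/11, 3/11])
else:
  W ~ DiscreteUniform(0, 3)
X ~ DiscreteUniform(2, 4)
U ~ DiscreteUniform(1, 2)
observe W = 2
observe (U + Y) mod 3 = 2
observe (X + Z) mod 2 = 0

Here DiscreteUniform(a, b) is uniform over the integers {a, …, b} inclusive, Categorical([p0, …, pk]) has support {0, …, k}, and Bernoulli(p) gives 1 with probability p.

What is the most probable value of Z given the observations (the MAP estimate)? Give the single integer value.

argmax_v P(Z = v | obs) = 2

Enumerate traces; 12 have nonzero weight after conditioning:
  (Y=0, Z=0, W=2, X=2, U=2) weight 1/363
  (Y=0, Z=0, W=2, X=4, U=2) weight 1/363
  (Y=0, Z=1, W=2, X=3, U=2) weight 2/363
  (Y=0, Z=2, W=2, X=2, U=2) weight 2/363
  (Y=0, Z=2, W=2, X=4, U=2) weight 2/363
  (Y=0, Z=3, W=2, X=3, U=2) weight 1/726
  (Y=1, Z=0, W=2, X=2, U=1) weight 1/264
  (Y=1, Z=0, W=2, X=4, U=1) weight 1/264
  … 4 more
Group by Z:
  weight(Z=0) = 19/1452
  weight(Z=1) = 23/2178
  weight(Z=2) = 35/2178
  weight(Z=3) = 17/4356
Total weight = 19/1452 + 23/2178 + 35/2178 + 17/4356 = 95/2178
P(Z=0 | obs) = 19/1452 / 95/2178 = 3/10
P(Z=1 | obs) = 23/2178 / 95/2178 = 23/95
P(Z=2 | obs) = 35/2178 / 95/2178 = 7/19
P(Z=3 | obs) = 17/4356 / 95/2178 = 17/190
argmax = 2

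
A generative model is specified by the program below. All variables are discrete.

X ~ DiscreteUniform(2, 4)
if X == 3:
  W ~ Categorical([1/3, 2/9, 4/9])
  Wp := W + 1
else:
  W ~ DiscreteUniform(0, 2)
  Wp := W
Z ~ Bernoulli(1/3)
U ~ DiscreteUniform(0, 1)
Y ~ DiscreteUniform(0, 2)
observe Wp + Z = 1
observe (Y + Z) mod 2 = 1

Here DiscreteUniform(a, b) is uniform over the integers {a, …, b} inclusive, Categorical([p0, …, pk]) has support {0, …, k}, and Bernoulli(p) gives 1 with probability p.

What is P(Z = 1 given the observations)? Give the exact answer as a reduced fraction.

P(Z = 1 | obs) = 2/5

Enumerate traces; 14 have nonzero weight after conditioning:
  (X=2, W=0, Z=1, U=0, Y=0) weight 1/162
  (X=2, W=0, Z=1, U=0, Y=2) weight 1/162
  (X=2, W=0, Z=1, U=1, Y=0) weight 1/162
  (X=2, W=0, Z=1, U=1, Y=2) weight 1/162
  (X=2, W=1, Z=0, U=0, Y=1) weight 1/81
  (X=2, W=1, Z=0, U=1, Y=1) weight 1/81
  (X=3, W=0, Z=0, U=0, Y=1) weight 1/81
  (X=3, W=0, Z=0, U=1, Y=1) weight 1/81
  … 6 more
Group by Z:
  weight(Z=0) = 2/27
  weight(Z=1) = 4/81
Total weight = 2/27 + 4/81 = 10/81
P(Z=0 | obs) = 2/27 / 10/81 = 3/5
P(Z=1 | obs) = 4/81 / 10/81 = 2/5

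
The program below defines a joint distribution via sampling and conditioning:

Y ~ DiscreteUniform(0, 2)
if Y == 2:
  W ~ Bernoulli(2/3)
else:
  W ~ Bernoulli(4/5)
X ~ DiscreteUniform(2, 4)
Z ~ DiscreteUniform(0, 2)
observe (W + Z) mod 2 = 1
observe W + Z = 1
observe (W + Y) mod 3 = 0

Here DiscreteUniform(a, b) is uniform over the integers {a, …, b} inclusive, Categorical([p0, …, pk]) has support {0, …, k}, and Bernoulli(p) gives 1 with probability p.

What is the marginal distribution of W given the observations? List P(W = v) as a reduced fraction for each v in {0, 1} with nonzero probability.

Enumerate traces; 6 have nonzero weight after conditioning:
  (Y=0, W=0, X=2, Z=1) weight 1/135
  (Y=0, W=0, X=3, Z=1) weight 1/135
  (Y=0, W=0, X=4, Z=1) weight 1/135
  (Y=2, W=1, X=2, Z=0) weight 2/81
  (Y=2, W=1, X=3, Z=0) weight 2/81
  (Y=2, W=1, X=4, Z=0) weight 2/81
Group by W:
  weight(W=0) = 1/45
  weight(W=1) = 2/27
Total weight = 1/45 + 2/27 = 13/135
P(W=0 | obs) = 1/45 / 13/135 = 3/13
P(W=1 | obs) = 2/27 / 13/135 = 10/13

P(W=0) = 3/13, P(W=1) = 10/13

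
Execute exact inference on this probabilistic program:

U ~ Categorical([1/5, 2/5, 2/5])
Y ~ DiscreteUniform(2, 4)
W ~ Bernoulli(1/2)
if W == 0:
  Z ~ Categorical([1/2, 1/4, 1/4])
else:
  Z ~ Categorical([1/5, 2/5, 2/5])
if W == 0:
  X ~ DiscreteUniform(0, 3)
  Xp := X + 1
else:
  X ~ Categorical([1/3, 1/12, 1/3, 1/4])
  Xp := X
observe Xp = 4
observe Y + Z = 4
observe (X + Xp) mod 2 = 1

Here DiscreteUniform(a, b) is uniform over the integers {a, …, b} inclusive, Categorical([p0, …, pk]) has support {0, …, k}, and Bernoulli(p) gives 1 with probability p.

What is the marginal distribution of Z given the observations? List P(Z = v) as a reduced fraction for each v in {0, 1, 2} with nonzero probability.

Enumerate traces; 9 have nonzero weight after conditioning:
  (U=0, Y=2, W=0, Z=2, X=3) weight 1/480
  (U=0, Y=3, W=0, Z=1, X=3) weight 1/480
  (U=0, Y=4, W=0, Z=0, X=3) weight 1/240
  (U=1, Y=2, W=0, Z=2, X=3) weight 1/240
  (U=1, Y=3, W=0, Z=1, X=3) weight 1/240
  (U=1, Y=4, W=0, Z=0, X=3) weight 1/120
  (U=2, Y=2, W=0, Z=2, X=3) weight 1/240
  (U=2, Y=3, W=0, Z=1, X=3) weight 1/240
  … 1 more
Group by Z:
  weight(Z=0) = 1/48
  weight(Z=1) = 1/96
  weight(Z=2) = 1/96
Total weight = 1/48 + 1/96 + 1/96 = 1/24
P(Z=0 | obs) = 1/48 / 1/24 = 1/2
P(Z=1 | obs) = 1/96 / 1/24 = 1/4
P(Z=2 | obs) = 1/96 / 1/24 = 1/4

P(Z=0) = 1/2, P(Z=1) = 1/4, P(Z=2) = 1/4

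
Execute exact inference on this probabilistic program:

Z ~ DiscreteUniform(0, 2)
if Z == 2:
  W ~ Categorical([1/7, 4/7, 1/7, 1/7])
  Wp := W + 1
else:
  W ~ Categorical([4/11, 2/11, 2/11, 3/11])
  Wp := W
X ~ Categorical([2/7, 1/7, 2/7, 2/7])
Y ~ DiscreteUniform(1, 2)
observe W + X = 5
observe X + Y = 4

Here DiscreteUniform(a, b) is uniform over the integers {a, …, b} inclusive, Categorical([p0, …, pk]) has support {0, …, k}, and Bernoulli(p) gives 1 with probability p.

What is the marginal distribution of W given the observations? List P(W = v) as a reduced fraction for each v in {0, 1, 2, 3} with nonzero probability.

Enumerate traces; 6 have nonzero weight after conditioning:
  (Z=0, W=2, X=3, Y=1) weight 2/231
  (Z=0, W=3, X=2, Y=2) weight 1/77
  (Z=1, W=2, X=3, Y=1) weight 2/231
  (Z=1, W=3, X=2, Y=2) weight 1/77
  (Z=2, W=2, X=3, Y=1) weight 1/147
  (Z=2, W=3, X=2, Y=2) weight 1/147
Group by W:
  weight(W=2) = 13/539
  weight(W=3) = 53/1617
Total weight = 13/539 + 53/1617 = 92/1617
P(W=2 | obs) = 13/539 / 92/1617 = 39/92
P(W=3 | obs) = 53/1617 / 92/1617 = 53/92

P(W=2) = 39/92, P(W=3) = 53/92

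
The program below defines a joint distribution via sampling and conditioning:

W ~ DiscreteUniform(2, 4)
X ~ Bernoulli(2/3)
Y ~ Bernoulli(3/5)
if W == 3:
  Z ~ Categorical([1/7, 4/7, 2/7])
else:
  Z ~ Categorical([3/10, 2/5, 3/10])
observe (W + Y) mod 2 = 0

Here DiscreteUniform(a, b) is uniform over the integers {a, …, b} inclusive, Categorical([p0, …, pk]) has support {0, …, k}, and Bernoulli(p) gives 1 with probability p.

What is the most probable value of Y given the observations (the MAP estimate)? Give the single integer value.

Enumerate traces; 18 have nonzero weight after conditioning:
  (W=2, X=0, Y=0, Z=0) weight 1/75
  (W=2, X=0, Y=0, Z=1) weight 4/225
  (W=2, X=0, Y=0, Z=2) weight 1/75
  (W=2, X=1, Y=0, Z=0) weight 2/75
  (W=2, X=1, Y=0, Z=1) weight 8/225
  (W=2, X=1, Y=0, Z=2) weight 2/75
  (W=3, X=0, Y=1, Z=0) weight 1/105
  (W=3, X=0, Y=1, Z=1) weight 4/105
  … 10 more
Group by Y:
  weight(Y=0) = 4/15
  weight(Y=1) = 1/5
Total weight = 4/15 + 1/5 = 7/15
P(Y=0 | obs) = 4/15 / 7/15 = 4/7
P(Y=1 | obs) = 1/5 / 7/15 = 3/7
argmax = 0

argmax_v P(Y = v | obs) = 0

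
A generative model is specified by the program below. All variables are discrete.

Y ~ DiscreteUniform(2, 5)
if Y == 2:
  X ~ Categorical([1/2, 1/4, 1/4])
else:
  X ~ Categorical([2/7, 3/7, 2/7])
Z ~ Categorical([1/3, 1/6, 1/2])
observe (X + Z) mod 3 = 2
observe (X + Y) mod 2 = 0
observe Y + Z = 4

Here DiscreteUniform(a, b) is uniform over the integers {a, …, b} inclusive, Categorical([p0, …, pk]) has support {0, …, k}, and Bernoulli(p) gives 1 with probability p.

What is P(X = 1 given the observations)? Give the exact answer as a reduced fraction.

Enumerate traces; 3 have nonzero weight after conditioning:
  (Y=2, X=0, Z=2) weight 1/16
  (Y=3, X=1, Z=1) weight 1/56
  (Y=4, X=2, Z=0) weight 1/42
Group by X:
  weight(X=0) = 1/16
  weight(X=1) = 1/56
  weight(X=2) = 1/42
Total weight = 1/16 + 1/56 + 1/42 = 5/48
P(X=0 | obs) = 1/16 / 5/48 = 3/5
P(X=1 | obs) = 1/56 / 5/48 = 6/35
P(X=2 | obs) = 1/42 / 5/48 = 8/35

P(X = 1 | obs) = 6/35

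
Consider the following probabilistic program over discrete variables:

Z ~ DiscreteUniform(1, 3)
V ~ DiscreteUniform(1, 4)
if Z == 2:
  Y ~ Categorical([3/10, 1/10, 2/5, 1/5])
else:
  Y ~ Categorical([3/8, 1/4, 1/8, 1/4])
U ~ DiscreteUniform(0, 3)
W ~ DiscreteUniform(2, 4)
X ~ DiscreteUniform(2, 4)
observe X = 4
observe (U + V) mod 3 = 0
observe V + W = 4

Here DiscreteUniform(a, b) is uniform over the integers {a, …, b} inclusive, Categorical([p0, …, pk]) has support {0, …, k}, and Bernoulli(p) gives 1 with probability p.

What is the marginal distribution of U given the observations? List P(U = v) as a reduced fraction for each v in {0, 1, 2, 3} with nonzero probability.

Enumerate traces; 24 have nonzero weight after conditioning:
  (Z=1, V=1, Y=0, U=2, W=3, X=4) weight 1/1152
  (Z=1, V=1, Y=1, U=2, W=3, X=4) weight 1/1728
  (Z=1, V=1, Y=2, U=2, W=3, X=4) weight 1/3456
  (Z=1, V=1, Y=3, U=2, W=3, X=4) weight 1/1728
  (Z=1, V=2, Y=0, U=1, W=2, X=4) weight 1/1152
  (Z=1, V=2, Y=1, U=1, W=2, X=4) weight 1/1728
  (Z=1, V=2, Y=2, U=1, W=2, X=4) weight 1/3456
  (Z=1, V=2, Y=3, U=1, W=2, X=4) weight 1/1728
  … 16 more
Group by U:
  weight(U=1) = 1/144
  weight(U=2) = 1/144
Total weight = 1/144 + 1/144 = 1/72
P(U=1 | obs) = 1/144 / 1/72 = 1/2
P(U=2 | obs) = 1/144 / 1/72 = 1/2

P(U=1) = 1/2, P(U=2) = 1/2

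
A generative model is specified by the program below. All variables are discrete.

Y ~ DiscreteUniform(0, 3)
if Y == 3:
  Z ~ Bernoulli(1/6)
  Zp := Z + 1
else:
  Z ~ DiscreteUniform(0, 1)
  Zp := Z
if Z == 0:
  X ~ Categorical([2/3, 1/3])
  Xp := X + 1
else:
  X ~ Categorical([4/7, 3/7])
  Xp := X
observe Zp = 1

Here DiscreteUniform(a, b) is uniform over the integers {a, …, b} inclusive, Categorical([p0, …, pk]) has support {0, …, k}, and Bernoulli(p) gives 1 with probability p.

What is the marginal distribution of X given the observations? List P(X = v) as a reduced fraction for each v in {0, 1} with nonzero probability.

Enumerate traces; 8 have nonzero weight after conditioning:
  (Y=0, Z=1, X=0) weight 1/14
  (Y=0, Z=1, X=1) weight 3/56
  (Y=1, Z=1, X=0) weight 1/14
  (Y=1, Z=1, X=1) weight 3/56
  (Y=2, Z=1, X=0) weight 1/14
  (Y=2, Z=1, X=1) weight 3/56
  (Y=3, Z=0, X=0) weight 5/36
  (Y=3, Z=0, X=1) weight 5/72
Group by X:
  weight(X=0) = 89/252
  weight(X=1) = 29/126
Total weight = 89/252 + 29/126 = 7/12
P(X=0 | obs) = 89/252 / 7/12 = 89/147
P(X=1 | obs) = 29/126 / 7/12 = 58/147

P(X=0) = 89/147, P(X=1) = 58/147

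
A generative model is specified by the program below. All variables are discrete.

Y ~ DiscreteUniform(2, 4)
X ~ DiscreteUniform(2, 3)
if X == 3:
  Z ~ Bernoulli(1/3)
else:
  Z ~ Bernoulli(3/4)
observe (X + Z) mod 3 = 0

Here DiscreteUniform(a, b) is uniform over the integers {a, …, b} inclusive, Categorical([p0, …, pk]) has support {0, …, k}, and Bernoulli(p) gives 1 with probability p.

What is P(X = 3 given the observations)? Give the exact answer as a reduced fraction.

P(X = 3 | obs) = 8/17

Enumerate traces; 6 have nonzero weight after conditioning:
  (Y=2, X=2, Z=1) weight 1/8
  (Y=2, X=3, Z=0) weight 1/9
  (Y=3, X=2, Z=1) weight 1/8
  (Y=3, X=3, Z=0) weight 1/9
  (Y=4, X=2, Z=1) weight 1/8
  (Y=4, X=3, Z=0) weight 1/9
Group by X:
  weight(X=2) = 3/8
  weight(X=3) = 1/3
Total weight = 3/8 + 1/3 = 17/24
P(X=2 | obs) = 3/8 / 17/24 = 9/17
P(X=3 | obs) = 1/3 / 17/24 = 8/17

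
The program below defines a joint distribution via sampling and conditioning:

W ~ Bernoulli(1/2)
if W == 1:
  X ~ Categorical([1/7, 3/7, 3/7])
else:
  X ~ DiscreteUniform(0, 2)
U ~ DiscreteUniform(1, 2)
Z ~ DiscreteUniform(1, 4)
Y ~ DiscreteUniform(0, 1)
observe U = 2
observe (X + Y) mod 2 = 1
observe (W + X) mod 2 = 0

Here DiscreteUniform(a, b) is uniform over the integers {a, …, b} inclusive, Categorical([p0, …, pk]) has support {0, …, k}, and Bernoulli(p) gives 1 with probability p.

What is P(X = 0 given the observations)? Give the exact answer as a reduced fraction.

Enumerate traces; 12 have nonzero weight after conditioning:
  (W=0, X=0, U=2, Z=1, Y=1) weight 1/96
  (W=0, X=0, U=2, Z=2, Y=1) weight 1/96
  (W=0, X=0, U=2, Z=3, Y=1) weight 1/96
  (W=0, X=0, U=2, Z=4, Y=1) weight 1/96
  (W=0, X=2, U=2, Z=1, Y=1) weight 1/96
  (W=0, X=2, U=2, Z=2, Y=1) weight 1/96
  (W=0, X=2, U=2, Z=3, Y=1) weight 1/96
  (W=0, X=2, U=2, Z=4, Y=1) weight 1/96
  (W=1, X=1, U=2, Z=1, Y=0) weight 3/224
  … 3 more
Group by X:
  weight(X=0) = 1/24
  weight(X=1) = 3/56
  weight(X=2) = 1/24
Total weight = 1/24 + 3/56 + 1/24 = 23/168
P(X=0 | obs) = 1/24 / 23/168 = 7/23
P(X=1 | obs) = 3/56 / 23/168 = 9/23
P(X=2 | obs) = 1/24 / 23/168 = 7/23

P(X = 0 | obs) = 7/23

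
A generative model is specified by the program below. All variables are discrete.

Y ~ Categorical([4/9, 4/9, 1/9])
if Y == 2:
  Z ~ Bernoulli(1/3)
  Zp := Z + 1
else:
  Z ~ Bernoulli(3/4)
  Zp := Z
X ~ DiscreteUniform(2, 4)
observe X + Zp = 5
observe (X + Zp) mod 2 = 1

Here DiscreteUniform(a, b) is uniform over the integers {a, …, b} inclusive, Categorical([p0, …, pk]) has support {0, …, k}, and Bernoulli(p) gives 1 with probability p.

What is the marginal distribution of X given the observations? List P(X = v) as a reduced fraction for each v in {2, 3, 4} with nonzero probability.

Enumerate traces; 4 have nonzero weight after conditioning:
  (Y=0, Z=1, X=4) weight 1/9
  (Y=1, Z=1, X=4) weight 1/9
  (Y=2, Z=0, X=4) weight 2/81
  (Y=2, Z=1, X=3) weight 1/81
Group by X:
  weight(X=3) = 1/81
  weight(X=4) = 20/81
Total weight = 1/81 + 20/81 = 7/27
P(X=3 | obs) = 1/81 / 7/27 = 1/21
P(X=4 | obs) = 20/81 / 7/27 = 20/21

P(X=3) = 1/21, P(X=4) = 20/21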